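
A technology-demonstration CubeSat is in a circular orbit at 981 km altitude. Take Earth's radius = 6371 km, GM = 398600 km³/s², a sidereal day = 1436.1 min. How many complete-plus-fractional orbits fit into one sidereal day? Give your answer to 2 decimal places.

13.73

Semi-major axis a = 6371 + 981 = 7352 km. Period T = 2π√(a³/μ) = 2π√(7352³/398600) = 6273.6 s = 104.56 min.
Orbits per sidereal day = 86166 / 6273.6 = 13.735.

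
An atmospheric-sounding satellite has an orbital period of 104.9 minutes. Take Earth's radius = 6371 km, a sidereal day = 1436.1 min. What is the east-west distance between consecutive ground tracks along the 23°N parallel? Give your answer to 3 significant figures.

T = 104.9 min = 6294.0 s.
Node shift per orbit = (6294.0/86166) × 360° = 26.30°.
Equatorial spacing = 26.30 × 111.2 km/° = 2924 km.
At 23° latitude, spacing = 2924 × cos(23°) = 2692 km.

2690 km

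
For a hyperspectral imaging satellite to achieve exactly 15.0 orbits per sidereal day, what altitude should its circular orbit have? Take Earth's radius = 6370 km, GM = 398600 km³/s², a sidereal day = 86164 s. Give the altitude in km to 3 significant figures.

562 km

Required period T = 86164 / 15.0 = 5744.3 s.
From T = 2π√(a³/μ): a = (μ T²/4π²)^(1/3) = (398600 × 5744.3² / 4π²)^(1/3) = 6932 km.
Altitude h = a − R = 6932 − 6370 = 562 km.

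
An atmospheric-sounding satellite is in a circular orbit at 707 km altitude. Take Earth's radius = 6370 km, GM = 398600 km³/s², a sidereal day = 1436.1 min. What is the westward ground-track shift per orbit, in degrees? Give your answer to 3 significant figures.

24.8°

Semi-major axis a = 6370 + 707 = 7077 km. Period T = 2π√(a³/μ) = 2π√(7077³/398600) = 5925.0 s = 98.75 min.
During one orbit Earth rotates (5925.0 / 86166) × 360° = 24.75°.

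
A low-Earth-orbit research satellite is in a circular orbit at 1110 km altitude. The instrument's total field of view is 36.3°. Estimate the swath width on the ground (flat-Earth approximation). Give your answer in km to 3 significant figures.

728 km

Half-angle = 36.3°/2 = 18.15°.
Swath width ≈ 2h·tan(θ/2) = 2 × 1110 × tan(18.15°) = 727.8 km.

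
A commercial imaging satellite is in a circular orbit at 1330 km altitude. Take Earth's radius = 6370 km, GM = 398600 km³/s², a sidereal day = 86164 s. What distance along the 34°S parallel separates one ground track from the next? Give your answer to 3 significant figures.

2590 km

Semi-major axis a = 6370 + 1330 = 7700 km. Period T = 2π√(a³/μ) = 2π√(7700³/398600) = 6724.3 s = 112.07 min.
Node shift per orbit = (6724.3/86164) × 360° = 28.09°.
Equatorial spacing = 28.09 × 111.2 km/° = 3123 km.
At 34° latitude, spacing = 3123 × cos(34°) = 2589 km.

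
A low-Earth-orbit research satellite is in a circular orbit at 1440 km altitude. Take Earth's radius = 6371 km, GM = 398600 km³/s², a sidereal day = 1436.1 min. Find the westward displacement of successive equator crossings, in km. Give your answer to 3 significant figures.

3190 km

Semi-major axis a = 6371 + 1440 = 7811 km. Period T = 2π√(a³/μ) = 2π√(7811³/398600) = 6870.2 s = 114.50 min.
During one orbit Earth rotates (6870.2 / 86166) × 360° = 28.70°.
At the equator that is 28.70° × (2π·6371/360) km/° = 28.70 × 111.2 = 3192 km.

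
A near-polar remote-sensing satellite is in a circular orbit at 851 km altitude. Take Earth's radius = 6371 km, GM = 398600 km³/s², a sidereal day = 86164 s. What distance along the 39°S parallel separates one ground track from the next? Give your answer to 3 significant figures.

Semi-major axis a = 6371 + 851 = 7222 km. Period T = 2π√(a³/μ) = 2π√(7222³/398600) = 6108.0 s = 101.80 min.
Node shift per orbit = (6108.0/86164) × 360° = 25.52°.
Equatorial spacing = 25.52 × 111.2 km/° = 2838 km.
At 39° latitude, spacing = 2838 × cos(39°) = 2205 km.

2210 km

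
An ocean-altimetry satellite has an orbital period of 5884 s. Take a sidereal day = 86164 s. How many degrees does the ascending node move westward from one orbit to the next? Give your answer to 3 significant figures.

During one orbit Earth rotates (5884.0 / 86164) × 360° = 24.58°.

24.6°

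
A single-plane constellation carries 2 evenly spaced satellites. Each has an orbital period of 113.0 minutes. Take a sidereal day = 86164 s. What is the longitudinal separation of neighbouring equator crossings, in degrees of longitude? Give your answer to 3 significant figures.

14.2°

T = 113.0 min = 6780.0 s.
Single-satellite node shift = (6780.0/86164) × 360° = 28.33°.
With 2 satellites evenly phased, successive equator crossings are 28.33/2 = 14.164° apart.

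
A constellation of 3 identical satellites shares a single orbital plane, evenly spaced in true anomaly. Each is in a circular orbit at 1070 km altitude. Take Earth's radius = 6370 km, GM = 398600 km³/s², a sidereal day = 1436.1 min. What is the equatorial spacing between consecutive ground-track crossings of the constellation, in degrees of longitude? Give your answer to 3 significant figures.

Semi-major axis a = 6370 + 1070 = 7440 km. Period T = 2π√(a³/μ) = 2π√(7440³/398600) = 6386.6 s = 106.44 min.
Single-satellite node shift = (6386.6/86166) × 360° = 26.68°.
With 3 satellites evenly phased, successive equator crossings are 26.68/3 = 8.894° apart.

8.89°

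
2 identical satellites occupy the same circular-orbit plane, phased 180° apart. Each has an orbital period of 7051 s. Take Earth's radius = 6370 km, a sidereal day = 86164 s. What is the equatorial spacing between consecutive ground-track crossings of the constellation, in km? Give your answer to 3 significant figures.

1640 km

Single-satellite node shift = (7051.0/86164) × 360° = 29.46°.
With 2 satellites evenly phased, successive equator crossings are 29.46/2 = 14.730° apart.
That is 14.730 × 111.2 = 1638 km at the equator.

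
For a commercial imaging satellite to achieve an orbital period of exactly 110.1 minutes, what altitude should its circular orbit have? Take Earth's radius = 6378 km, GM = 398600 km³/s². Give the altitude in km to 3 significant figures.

1230 km

T = 110.1 min = 6606.0 s.
From T = 2π√(a³/μ): a = (μ T²/4π²)^(1/3) = (398600 × 6606.0² / 4π²)^(1/3) = 7609 km.
Altitude h = a − R = 7609 − 6378 = 1231 km.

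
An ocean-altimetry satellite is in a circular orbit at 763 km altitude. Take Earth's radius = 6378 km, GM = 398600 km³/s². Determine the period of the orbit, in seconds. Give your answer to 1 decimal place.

Semi-major axis a = 6378 + 763 = 7141 km. Period T = 2π√(a³/μ) = 2π√(7141³/398600) = 6005.5 s = 100.09 min.

6005.5 seconds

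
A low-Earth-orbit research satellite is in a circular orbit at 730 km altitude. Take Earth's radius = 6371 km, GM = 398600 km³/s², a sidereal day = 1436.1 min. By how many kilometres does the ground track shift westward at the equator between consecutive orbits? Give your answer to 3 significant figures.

2770 km

Semi-major axis a = 6371 + 730 = 7101 km. Period T = 2π√(a³/μ) = 2π√(7101³/398600) = 5955.1 s = 99.25 min.
During one orbit Earth rotates (5955.1 / 86166) × 360° = 24.88°.
At the equator that is 24.88° × (2π·6371/360) km/° = 24.88 × 111.2 = 2767 km.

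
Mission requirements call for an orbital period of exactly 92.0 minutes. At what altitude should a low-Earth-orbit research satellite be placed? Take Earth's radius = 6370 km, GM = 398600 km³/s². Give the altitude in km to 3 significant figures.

T = 92.0 min = 5520.0 s.
From T = 2π√(a³/μ): a = (μ T²/4π²)^(1/3) = (398600 × 5520.0² / 4π²)^(1/3) = 6751 km.
Altitude h = a − R = 6751 − 6370 = 381 km.

381 km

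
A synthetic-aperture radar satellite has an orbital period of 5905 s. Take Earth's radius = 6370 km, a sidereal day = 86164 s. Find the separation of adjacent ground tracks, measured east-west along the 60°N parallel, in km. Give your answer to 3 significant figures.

Node shift per orbit = (5905.0/86164) × 360° = 24.67°.
Equatorial spacing = 24.67 × 111.2 km/° = 2743 km.
At 60° latitude, spacing = 2743 × cos(60°) = 1371 km.

1370 km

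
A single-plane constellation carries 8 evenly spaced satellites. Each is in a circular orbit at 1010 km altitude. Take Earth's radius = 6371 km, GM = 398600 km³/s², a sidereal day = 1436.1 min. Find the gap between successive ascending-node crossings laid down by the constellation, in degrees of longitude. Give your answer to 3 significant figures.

3.30°

Semi-major axis a = 6371 + 1010 = 7381 km. Period T = 2π√(a³/μ) = 2π√(7381³/398600) = 6310.8 s = 105.18 min.
Single-satellite node shift = (6310.8/86166) × 360° = 26.37°.
With 8 satellites evenly phased, successive equator crossings are 26.37/8 = 3.296° apart.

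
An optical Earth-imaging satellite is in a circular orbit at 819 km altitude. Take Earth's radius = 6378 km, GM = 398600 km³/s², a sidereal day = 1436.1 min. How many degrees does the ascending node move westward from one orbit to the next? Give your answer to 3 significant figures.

Semi-major axis a = 6378 + 819 = 7197 km. Period T = 2π√(a³/μ) = 2π√(7197³/398600) = 6076.3 s = 101.27 min.
During one orbit Earth rotates (6076.3 / 86166) × 360° = 25.39°.

25.4°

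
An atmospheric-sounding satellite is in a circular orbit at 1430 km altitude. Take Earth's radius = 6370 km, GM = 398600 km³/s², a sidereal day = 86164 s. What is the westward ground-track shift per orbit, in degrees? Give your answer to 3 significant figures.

Semi-major axis a = 6370 + 1430 = 7800 km. Period T = 2π√(a³/μ) = 2π√(7800³/398600) = 6855.7 s = 114.26 min.
During one orbit Earth rotates (6855.7 / 86164) × 360° = 28.64°.

28.6°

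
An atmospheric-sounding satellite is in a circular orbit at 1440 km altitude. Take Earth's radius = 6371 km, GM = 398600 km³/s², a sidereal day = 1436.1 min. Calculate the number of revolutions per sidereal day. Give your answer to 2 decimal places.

Semi-major axis a = 6371 + 1440 = 7811 km. Period T = 2π√(a³/μ) = 2π√(7811³/398600) = 6870.2 s = 114.50 min.
Orbits per sidereal day = 86166 / 6870.2 = 12.542.

12.54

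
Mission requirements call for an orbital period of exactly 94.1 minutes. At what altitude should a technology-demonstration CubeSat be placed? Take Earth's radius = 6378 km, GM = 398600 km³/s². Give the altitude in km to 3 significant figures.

T = 94.1 min = 5646.0 s.
From T = 2π√(a³/μ): a = (μ T²/4π²)^(1/3) = (398600 × 5646.0² / 4π²)^(1/3) = 6853 km.
Altitude h = a − R = 6853 − 6378 = 475 km.

475 km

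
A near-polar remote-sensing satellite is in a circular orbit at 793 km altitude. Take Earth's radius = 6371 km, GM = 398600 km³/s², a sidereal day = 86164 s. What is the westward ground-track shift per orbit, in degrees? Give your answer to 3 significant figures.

Semi-major axis a = 6371 + 793 = 7164 km. Period T = 2π√(a³/μ) = 2π√(7164³/398600) = 6034.5 s = 100.58 min.
During one orbit Earth rotates (6034.5 / 86164) × 360° = 25.21°.

25.2°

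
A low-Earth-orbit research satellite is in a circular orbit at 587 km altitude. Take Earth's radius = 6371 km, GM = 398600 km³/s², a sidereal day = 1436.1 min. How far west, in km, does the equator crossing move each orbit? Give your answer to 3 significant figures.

2680 km

Semi-major axis a = 6371 + 587 = 6958 km. Period T = 2π√(a³/μ) = 2π√(6958³/398600) = 5776.1 s = 96.27 min.
During one orbit Earth rotates (5776.1 / 86166) × 360° = 24.13°.
At the equator that is 24.13° × (2π·6371/360) km/° = 24.13 × 111.2 = 2683 km.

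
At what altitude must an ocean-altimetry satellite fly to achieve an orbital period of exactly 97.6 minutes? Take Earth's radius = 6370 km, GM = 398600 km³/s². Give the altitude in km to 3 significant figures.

T = 97.6 min = 5856.0 s.
From T = 2π√(a³/μ): a = (μ T²/4π²)^(1/3) = (398600 × 5856.0² / 4π²)^(1/3) = 7022 km.
Altitude h = a − R = 7022 − 6370 = 652 km.

652 km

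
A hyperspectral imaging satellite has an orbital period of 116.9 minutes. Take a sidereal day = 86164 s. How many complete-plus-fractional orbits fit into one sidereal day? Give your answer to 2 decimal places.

T = 116.9 min = 7014.0 s.
Orbits per sidereal day = 86164 / 7014.0 = 12.285.

12.28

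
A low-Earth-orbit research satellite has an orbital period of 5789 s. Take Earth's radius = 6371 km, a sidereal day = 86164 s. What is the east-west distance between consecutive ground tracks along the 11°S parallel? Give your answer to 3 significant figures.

Node shift per orbit = (5789.0/86164) × 360° = 24.19°.
Equatorial spacing = 24.19 × 111.2 km/° = 2689 km.
At 11° latitude, spacing = 2689 × cos(11°) = 2640 km.

2640 km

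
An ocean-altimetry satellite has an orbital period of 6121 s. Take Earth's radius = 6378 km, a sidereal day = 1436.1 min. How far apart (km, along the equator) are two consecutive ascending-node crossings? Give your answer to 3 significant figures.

2850 km

During one orbit Earth rotates (6121.0 / 86166) × 360° = 25.57°.
At the equator that is 25.57° × (2π·6378/360) km/° = 25.57 × 111.3 = 2847 km.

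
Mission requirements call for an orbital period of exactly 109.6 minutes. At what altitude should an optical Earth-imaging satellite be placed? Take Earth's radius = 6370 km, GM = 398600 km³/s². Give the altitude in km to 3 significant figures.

1220 km

T = 109.6 min = 6576.0 s.
From T = 2π√(a³/μ): a = (μ T²/4π²)^(1/3) = (398600 × 6576.0² / 4π²)^(1/3) = 7586 km.
Altitude h = a − R = 7586 − 6370 = 1216 km.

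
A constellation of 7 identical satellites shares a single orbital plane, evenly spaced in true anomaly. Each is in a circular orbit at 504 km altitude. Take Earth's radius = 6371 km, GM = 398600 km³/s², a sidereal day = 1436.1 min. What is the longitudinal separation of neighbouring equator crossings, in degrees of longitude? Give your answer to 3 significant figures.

3.39°

Semi-major axis a = 6371 + 504 = 6875 km. Period T = 2π√(a³/μ) = 2π√(6875³/398600) = 5673.1 s = 94.55 min.
Single-satellite node shift = (5673.1/86166) × 360° = 23.70°.
With 7 satellites evenly phased, successive equator crossings are 23.70/7 = 3.386° apart.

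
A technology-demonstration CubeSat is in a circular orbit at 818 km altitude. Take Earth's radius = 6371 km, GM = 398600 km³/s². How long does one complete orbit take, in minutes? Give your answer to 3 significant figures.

Semi-major axis a = 6371 + 818 = 7189 km. Period T = 2π√(a³/μ) = 2π√(7189³/398600) = 6066.2 s = 101.10 min.

101 min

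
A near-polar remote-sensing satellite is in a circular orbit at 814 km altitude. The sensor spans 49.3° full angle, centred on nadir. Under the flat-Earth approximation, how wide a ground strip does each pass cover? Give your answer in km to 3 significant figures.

747 km

Half-angle = 49.3°/2 = 24.65°.
Swath width ≈ 2h·tan(θ/2) = 2 × 814 × tan(24.65°) = 747.1 km.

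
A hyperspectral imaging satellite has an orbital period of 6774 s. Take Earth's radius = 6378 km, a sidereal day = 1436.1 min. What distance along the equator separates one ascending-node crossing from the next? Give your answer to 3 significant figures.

During one orbit Earth rotates (6774.0 / 86166) × 360° = 28.30°.
At the equator that is 28.30° × (2π·6378/360) km/° = 28.30 × 111.3 = 3150 km.

3150 km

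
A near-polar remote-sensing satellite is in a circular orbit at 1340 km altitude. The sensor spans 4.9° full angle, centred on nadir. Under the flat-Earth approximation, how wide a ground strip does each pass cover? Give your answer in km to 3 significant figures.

115 km

Half-angle = 4.9°/2 = 2.45°.
Swath width ≈ 2h·tan(θ/2) = 2 × 1340 × tan(2.45°) = 114.7 km.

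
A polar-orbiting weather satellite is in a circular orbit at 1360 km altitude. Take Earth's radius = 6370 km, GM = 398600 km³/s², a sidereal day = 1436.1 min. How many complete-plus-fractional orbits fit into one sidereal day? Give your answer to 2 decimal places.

12.74

Semi-major axis a = 6370 + 1360 = 7730 km. Period T = 2π√(a³/μ) = 2π√(7730³/398600) = 6763.6 s = 112.73 min.
Orbits per sidereal day = 86166 / 6763.6 = 12.740.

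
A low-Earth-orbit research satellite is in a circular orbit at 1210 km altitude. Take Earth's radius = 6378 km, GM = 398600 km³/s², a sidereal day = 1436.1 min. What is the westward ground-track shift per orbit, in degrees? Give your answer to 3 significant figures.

Semi-major axis a = 6378 + 1210 = 7588 km. Period T = 2π√(a³/μ) = 2π√(7588³/398600) = 6578.1 s = 109.64 min.
During one orbit Earth rotates (6578.1 / 86166) × 360° = 27.48°.

27.5°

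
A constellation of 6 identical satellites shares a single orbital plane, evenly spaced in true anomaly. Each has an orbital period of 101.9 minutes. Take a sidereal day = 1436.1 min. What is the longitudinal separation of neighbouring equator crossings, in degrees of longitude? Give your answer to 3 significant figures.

T = 101.9 min = 6114.0 s.
Single-satellite node shift = (6114.0/86166) × 360° = 25.54°.
With 6 satellites evenly phased, successive equator crossings are 25.54/6 = 4.257° apart.

4.26°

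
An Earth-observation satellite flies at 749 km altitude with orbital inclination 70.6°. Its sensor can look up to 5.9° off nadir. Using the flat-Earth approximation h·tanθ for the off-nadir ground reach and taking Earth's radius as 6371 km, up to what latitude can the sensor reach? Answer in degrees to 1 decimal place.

For a prograde orbit the ground track reaches latitude ±i = ±70.6°.
Sensor half-swath on the ground ≈ 749·tan(5.9°) = 77 km = 0.70° of latitude.
Maximum observable latitude ≈ 70.6 + 0.70 = 71.3°.

71.3°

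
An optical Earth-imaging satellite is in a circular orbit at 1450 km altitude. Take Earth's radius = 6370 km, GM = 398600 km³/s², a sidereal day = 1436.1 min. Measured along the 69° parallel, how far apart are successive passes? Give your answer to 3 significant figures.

1150 km

Semi-major axis a = 6370 + 1450 = 7820 km. Period T = 2π√(a³/μ) = 2π√(7820³/398600) = 6882.1 s = 114.70 min.
Node shift per orbit = (6882.1/86166) × 360° = 28.75°.
Equatorial spacing = 28.75 × 111.2 km/° = 3197 km.
At 69° latitude, spacing = 3197 × cos(69°) = 1146 km.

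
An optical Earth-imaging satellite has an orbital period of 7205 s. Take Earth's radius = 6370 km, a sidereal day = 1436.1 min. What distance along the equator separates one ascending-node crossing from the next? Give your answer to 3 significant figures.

During one orbit Earth rotates (7205.0 / 86166) × 360° = 30.10°.
At the equator that is 30.10° × (2π·6370/360) km/° = 30.10 × 111.2 = 3347 km.

3350 km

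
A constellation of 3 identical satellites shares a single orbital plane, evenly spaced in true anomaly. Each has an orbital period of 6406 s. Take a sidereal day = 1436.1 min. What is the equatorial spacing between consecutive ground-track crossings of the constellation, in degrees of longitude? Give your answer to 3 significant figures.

8.92°

Single-satellite node shift = (6406.0/86166) × 360° = 26.76°.
With 3 satellites evenly phased, successive equator crossings are 26.76/3 = 8.921° apart.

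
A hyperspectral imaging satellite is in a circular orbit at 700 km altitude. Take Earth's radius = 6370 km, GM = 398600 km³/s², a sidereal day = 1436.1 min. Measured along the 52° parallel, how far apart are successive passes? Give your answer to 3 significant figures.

Semi-major axis a = 6370 + 700 = 7070 km. Period T = 2π√(a³/μ) = 2π√(7070³/398600) = 5916.2 s = 98.60 min.
Node shift per orbit = (5916.2/86166) × 360° = 24.72°.
Equatorial spacing = 24.72 × 111.2 km/° = 2748 km.
At 52° latitude, spacing = 2748 × cos(52°) = 1692 km.

1690 km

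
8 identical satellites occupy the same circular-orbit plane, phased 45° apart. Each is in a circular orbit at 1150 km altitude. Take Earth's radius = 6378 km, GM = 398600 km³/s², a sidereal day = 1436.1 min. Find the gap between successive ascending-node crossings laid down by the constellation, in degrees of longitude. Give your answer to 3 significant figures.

3.39°

Semi-major axis a = 6378 + 1150 = 7528 km. Period T = 2π√(a³/μ) = 2π√(7528³/398600) = 6500.3 s = 108.34 min.
Single-satellite node shift = (6500.3/86166) × 360° = 27.16°.
With 8 satellites evenly phased, successive equator crossings are 27.16/8 = 3.395° apart.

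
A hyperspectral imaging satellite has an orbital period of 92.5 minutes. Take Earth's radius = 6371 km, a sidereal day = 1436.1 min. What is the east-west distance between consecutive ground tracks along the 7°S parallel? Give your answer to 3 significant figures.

2560 km

T = 92.5 min = 5550.0 s.
Node shift per orbit = (5550.0/86166) × 360° = 23.19°.
Equatorial spacing = 23.19 × 111.2 km/° = 2578 km.
At 7° latitude, spacing = 2578 × cos(7°) = 2559 km.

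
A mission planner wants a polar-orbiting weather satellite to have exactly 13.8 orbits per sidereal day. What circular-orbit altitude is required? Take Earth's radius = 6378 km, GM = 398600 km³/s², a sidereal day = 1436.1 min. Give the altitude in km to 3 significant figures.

951 km

Required period T = 86166 / 13.8 = 6243.9 s.
From T = 2π√(a³/μ): a = (μ T²/4π²)^(1/3) = (398600 × 6243.9² / 4π²)^(1/3) = 7329 km.
Altitude h = a − R = 7329 − 6378 = 951 km.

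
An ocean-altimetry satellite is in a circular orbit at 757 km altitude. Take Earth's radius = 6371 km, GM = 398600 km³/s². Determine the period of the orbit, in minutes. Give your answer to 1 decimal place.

99.8 min

Semi-major axis a = 6371 + 757 = 7128 km. Period T = 2π√(a³/μ) = 2π√(7128³/398600) = 5989.1 s = 99.82 min.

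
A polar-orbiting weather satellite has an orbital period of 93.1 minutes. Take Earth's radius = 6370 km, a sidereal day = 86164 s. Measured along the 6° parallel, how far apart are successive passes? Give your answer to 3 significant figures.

2580 km

T = 93.1 min = 5586.0 s.
Node shift per orbit = (5586.0/86164) × 360° = 23.34°.
Equatorial spacing = 23.34 × 111.2 km/° = 2595 km.
At 6° latitude, spacing = 2595 × cos(6°) = 2581 km.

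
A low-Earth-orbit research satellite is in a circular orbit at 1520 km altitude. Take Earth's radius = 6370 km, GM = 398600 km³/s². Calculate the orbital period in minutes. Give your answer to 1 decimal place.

Semi-major axis a = 6370 + 1520 = 7890 km. Period T = 2π√(a³/μ) = 2π√(7890³/398600) = 6974.7 s = 116.25 min.

116.2 min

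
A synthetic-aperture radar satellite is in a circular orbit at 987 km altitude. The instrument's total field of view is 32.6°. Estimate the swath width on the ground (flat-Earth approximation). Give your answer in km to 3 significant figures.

577 km

Half-angle = 32.6°/2 = 16.3°.
Swath width ≈ 2h·tan(θ/2) = 2 × 987 × tan(16.3°) = 577.2 km.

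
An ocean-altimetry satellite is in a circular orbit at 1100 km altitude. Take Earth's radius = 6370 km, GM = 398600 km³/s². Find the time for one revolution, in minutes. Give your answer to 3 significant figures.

107 min

Semi-major axis a = 6370 + 1100 = 7470 km. Period T = 2π√(a³/μ) = 2π√(7470³/398600) = 6425.3 s = 107.09 min.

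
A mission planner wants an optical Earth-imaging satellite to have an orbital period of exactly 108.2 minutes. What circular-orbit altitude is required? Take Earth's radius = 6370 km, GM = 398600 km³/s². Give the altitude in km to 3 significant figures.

T = 108.2 min = 6492.0 s.
From T = 2π√(a³/μ): a = (μ T²/4π²)^(1/3) = (398600 × 6492.0² / 4π²)^(1/3) = 7522 km.
Altitude h = a − R = 7522 − 6370 = 1152 km.

1150 km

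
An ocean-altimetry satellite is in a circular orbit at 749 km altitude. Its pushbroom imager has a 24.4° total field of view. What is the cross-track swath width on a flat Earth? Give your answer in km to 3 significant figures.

324 km

Half-angle = 24.4°/2 = 12.2°.
Swath width ≈ 2h·tan(θ/2) = 2 × 749 × tan(12.2°) = 323.9 km.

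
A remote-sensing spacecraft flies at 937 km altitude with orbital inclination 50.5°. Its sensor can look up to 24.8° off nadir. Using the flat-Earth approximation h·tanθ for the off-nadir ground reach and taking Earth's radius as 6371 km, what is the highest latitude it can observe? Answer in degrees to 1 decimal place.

54.4°

For a prograde orbit the ground track reaches latitude ±i = ±50.5°.
Sensor half-swath on the ground ≈ 937·tan(24.8°) = 433 km = 3.89° of latitude.
Maximum observable latitude ≈ 50.5 + 3.89 = 54.4°.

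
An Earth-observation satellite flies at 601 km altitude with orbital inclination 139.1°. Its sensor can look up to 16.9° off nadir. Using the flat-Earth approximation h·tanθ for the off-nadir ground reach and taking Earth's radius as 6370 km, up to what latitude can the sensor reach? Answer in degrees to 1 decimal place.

42.5°

Retrograde orbit: the ground track reaches ±(180° − i) = ±(180 − 139.1) = ±40.9°.
Sensor half-swath on the ground ≈ 601·tan(16.9°) = 183 km = 1.64° of latitude.
Maximum observable latitude ≈ 40.9 + 1.64 = 42.5°.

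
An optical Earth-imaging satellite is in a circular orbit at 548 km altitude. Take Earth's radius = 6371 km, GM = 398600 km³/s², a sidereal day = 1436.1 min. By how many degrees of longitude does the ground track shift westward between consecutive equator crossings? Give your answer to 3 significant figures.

23.9°

Semi-major axis a = 6371 + 548 = 6919 km. Period T = 2π√(a³/μ) = 2π√(6919³/398600) = 5727.6 s = 95.46 min.
During one orbit Earth rotates (5727.6 / 86166) × 360° = 23.93°.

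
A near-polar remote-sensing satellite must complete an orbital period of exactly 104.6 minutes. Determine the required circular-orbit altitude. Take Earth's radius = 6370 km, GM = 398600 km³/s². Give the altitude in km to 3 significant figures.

984 km

T = 104.6 min = 6276.0 s.
From T = 2π√(a³/μ): a = (μ T²/4π²)^(1/3) = (398600 × 6276.0² / 4π²)^(1/3) = 7354 km.
Altitude h = a − R = 7354 − 6370 = 984 km.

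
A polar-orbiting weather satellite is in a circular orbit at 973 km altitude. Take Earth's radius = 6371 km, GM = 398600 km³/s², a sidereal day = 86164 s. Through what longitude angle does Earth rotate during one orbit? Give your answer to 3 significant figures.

Semi-major axis a = 6371 + 973 = 7344 km. Period T = 2π√(a³/μ) = 2π√(7344³/398600) = 6263.4 s = 104.39 min.
During one orbit Earth rotates (6263.4 / 86164) × 360° = 26.17°.

26.2°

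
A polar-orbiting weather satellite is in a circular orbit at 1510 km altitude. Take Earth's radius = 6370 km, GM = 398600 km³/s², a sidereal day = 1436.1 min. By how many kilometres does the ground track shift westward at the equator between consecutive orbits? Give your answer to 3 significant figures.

3230 km

Semi-major axis a = 6370 + 1510 = 7880 km. Period T = 2π√(a³/μ) = 2π√(7880³/398600) = 6961.5 s = 116.02 min.
During one orbit Earth rotates (6961.5 / 86166) × 360° = 29.08°.
At the equator that is 29.08° × (2π·6370/360) km/° = 29.08 × 111.2 = 3234 km.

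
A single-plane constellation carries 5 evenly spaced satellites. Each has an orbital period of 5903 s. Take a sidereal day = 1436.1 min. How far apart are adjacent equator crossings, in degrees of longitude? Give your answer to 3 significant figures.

4.93°

Single-satellite node shift = (5903.0/86166) × 360° = 24.66°.
With 5 satellites evenly phased, successive equator crossings are 24.66/5 = 4.933° apart.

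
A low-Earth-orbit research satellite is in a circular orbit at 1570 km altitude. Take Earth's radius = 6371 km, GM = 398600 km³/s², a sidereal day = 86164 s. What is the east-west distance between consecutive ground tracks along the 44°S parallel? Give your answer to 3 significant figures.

2350 km

Semi-major axis a = 6371 + 1570 = 7941 km. Period T = 2π√(a³/μ) = 2π√(7941³/398600) = 7042.5 s = 117.37 min.
Node shift per orbit = (7042.5/86164) × 360° = 29.42°.
Equatorial spacing = 29.42 × 111.2 km/° = 3272 km.
At 44° latitude, spacing = 3272 × cos(44°) = 2354 km.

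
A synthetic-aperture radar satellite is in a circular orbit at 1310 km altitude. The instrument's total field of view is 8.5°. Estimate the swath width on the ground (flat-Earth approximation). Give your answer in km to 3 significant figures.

Half-angle = 8.5°/2 = 4.25°.
Swath width ≈ 2h·tan(θ/2) = 2 × 1310 × tan(4.25°) = 194.7 km.

195 km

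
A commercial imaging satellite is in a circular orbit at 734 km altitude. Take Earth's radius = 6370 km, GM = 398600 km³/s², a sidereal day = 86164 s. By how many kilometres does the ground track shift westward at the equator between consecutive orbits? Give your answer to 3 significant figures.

2770 km

Semi-major axis a = 6370 + 734 = 7104 km. Period T = 2π√(a³/μ) = 2π√(7104³/398600) = 5958.9 s = 99.31 min.
During one orbit Earth rotates (5958.9 / 86164) × 360° = 24.90°.
At the equator that is 24.90° × (2π·6370/360) km/° = 24.90 × 111.2 = 2768 km.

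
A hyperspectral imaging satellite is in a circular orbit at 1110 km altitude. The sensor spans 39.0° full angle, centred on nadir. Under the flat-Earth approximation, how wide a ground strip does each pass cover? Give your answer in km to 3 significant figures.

Half-angle = 39.0°/2 = 19.5°.
Swath width ≈ 2h·tan(θ/2) = 2 × 1110 × tan(19.5°) = 786.1 km.

786 km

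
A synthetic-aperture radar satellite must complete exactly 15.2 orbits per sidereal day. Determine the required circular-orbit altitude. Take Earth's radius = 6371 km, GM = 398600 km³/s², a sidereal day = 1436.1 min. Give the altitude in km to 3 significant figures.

Required period T = 86166 / 15.2 = 5668.8 s.
From T = 2π√(a³/μ): a = (μ T²/4π²)^(1/3) = (398600 × 5668.8² / 4π²)^(1/3) = 6872 km.
Altitude h = a − R = 6872 − 6371 = 501 km.

501 km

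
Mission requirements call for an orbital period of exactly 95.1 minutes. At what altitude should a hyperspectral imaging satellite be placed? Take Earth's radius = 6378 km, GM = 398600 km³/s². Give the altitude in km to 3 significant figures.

T = 95.1 min = 5706.0 s.
From T = 2π√(a³/μ): a = (μ T²/4π²)^(1/3) = (398600 × 5706.0² / 4π²)^(1/3) = 6902 km.
Altitude h = a − R = 6902 − 6378 = 524 km.

524 km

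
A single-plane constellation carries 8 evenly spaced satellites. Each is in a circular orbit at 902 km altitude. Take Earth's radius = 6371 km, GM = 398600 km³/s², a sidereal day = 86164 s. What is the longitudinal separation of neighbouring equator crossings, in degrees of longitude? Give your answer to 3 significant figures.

3.22°

Semi-major axis a = 6371 + 902 = 7273 km. Period T = 2π√(a³/μ) = 2π√(7273³/398600) = 6172.8 s = 102.88 min.
Single-satellite node shift = (6172.8/86164) × 360° = 25.79°.
With 8 satellites evenly phased, successive equator crossings are 25.79/8 = 3.224° apart.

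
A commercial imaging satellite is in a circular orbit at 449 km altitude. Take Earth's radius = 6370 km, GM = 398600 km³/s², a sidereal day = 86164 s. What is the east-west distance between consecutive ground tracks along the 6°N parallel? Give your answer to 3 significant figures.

2590 km

Semi-major axis a = 6370 + 449 = 6819 km. Period T = 2π√(a³/μ) = 2π√(6819³/398600) = 5603.9 s = 93.40 min.
Node shift per orbit = (5603.9/86164) × 360° = 23.41°.
Equatorial spacing = 23.41 × 111.2 km/° = 2603 km.
At 6° latitude, spacing = 2603 × cos(6°) = 2589 km.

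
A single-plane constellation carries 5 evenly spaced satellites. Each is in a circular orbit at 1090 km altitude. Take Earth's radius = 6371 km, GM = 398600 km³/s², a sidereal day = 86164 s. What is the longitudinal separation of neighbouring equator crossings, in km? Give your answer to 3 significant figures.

Semi-major axis a = 6371 + 1090 = 7461 km. Period T = 2π√(a³/μ) = 2π√(7461³/398600) = 6413.7 s = 106.89 min.
Single-satellite node shift = (6413.7/86164) × 360° = 26.80°.
With 5 satellites evenly phased, successive equator crossings are 26.80/5 = 5.359° apart.
That is 5.359 × 111.2 = 596 km at the equator.

596 km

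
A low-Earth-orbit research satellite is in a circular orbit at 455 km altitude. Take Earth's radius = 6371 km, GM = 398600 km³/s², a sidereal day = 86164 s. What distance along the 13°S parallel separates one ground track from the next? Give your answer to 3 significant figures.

2540 km

Semi-major axis a = 6371 + 455 = 6826 km. Period T = 2π√(a³/μ) = 2π√(6826³/398600) = 5612.6 s = 93.54 min.
Node shift per orbit = (5612.6/86164) × 360° = 23.45°.
Equatorial spacing = 23.45 × 111.2 km/° = 2607 km.
At 13° latitude, spacing = 2607 × cos(13°) = 2541 km.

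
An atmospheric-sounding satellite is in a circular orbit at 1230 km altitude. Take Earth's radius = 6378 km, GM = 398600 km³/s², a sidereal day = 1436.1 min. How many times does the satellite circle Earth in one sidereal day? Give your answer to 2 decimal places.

Semi-major axis a = 6378 + 1230 = 7608 km. Period T = 2π√(a³/μ) = 2π√(7608³/398600) = 6604.2 s = 110.07 min.
Orbits per sidereal day = 86166 / 6604.2 = 13.047.

13.05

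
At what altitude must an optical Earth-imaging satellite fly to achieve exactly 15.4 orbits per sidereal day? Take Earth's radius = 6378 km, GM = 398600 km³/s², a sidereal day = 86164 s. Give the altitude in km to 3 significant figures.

Required period T = 86164 / 15.4 = 5595.1 s.
From T = 2π√(a³/μ): a = (μ T²/4π²)^(1/3) = (398600 × 5595.1² / 4π²)^(1/3) = 6812 km.
Altitude h = a − R = 6812 − 6378 = 434 km.

434 km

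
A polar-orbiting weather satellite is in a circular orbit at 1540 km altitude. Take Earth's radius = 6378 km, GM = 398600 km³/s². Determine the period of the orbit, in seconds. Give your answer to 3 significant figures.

Semi-major axis a = 6378 + 1540 = 7918 km. Period T = 2π√(a³/μ) = 2π√(7918³/398600) = 7011.9 s = 116.86 min.

7010 seconds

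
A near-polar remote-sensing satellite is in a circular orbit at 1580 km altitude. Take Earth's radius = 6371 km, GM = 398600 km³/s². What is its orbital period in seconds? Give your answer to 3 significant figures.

7060 seconds

Semi-major axis a = 6371 + 1580 = 7951 km. Period T = 2π√(a³/μ) = 2π√(7951³/398600) = 7055.8 s = 117.60 min.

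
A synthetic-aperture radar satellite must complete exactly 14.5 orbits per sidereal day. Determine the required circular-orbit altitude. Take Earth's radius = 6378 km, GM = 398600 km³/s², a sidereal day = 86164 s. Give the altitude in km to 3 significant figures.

Required period T = 86164 / 14.5 = 5942.3 s.
From T = 2π√(a³/μ): a = (μ T²/4π²)^(1/3) = (398600 × 5942.3² / 4π²)^(1/3) = 7091 km.
Altitude h = a − R = 7091 − 6378 = 713 km.

713 km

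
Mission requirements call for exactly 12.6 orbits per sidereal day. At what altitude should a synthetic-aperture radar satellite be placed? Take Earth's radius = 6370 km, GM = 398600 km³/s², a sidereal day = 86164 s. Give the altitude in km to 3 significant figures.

1420 km

Required period T = 86164 / 12.6 = 6838.4 s.
From T = 2π√(a³/μ): a = (μ T²/4π²)^(1/3) = (398600 × 6838.4² / 4π²)^(1/3) = 7787 km.
Altitude h = a − R = 7787 − 6370 = 1417 km.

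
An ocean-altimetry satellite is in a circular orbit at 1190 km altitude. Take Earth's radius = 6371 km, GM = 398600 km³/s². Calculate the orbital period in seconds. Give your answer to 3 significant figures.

Semi-major axis a = 6371 + 1190 = 7561 km. Period T = 2π√(a³/μ) = 2π√(7561³/398600) = 6543.0 s = 109.05 min.

6540 seconds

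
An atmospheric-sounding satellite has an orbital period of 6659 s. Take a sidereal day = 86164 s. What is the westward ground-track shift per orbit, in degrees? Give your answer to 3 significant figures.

27.8°

During one orbit Earth rotates (6659.0 / 86164) × 360° = 27.82°.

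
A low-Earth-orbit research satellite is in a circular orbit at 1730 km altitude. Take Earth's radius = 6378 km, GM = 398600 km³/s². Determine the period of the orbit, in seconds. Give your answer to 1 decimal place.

7265.8 seconds

Semi-major axis a = 6378 + 1730 = 8108 km. Period T = 2π√(a³/μ) = 2π√(8108³/398600) = 7265.8 s = 121.10 min.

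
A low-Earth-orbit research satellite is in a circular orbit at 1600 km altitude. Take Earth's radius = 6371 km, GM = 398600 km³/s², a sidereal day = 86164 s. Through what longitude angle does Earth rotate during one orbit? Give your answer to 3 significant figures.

29.6°

Semi-major axis a = 6371 + 1600 = 7971 km. Period T = 2π√(a³/μ) = 2π√(7971³/398600) = 7082.4 s = 118.04 min.
During one orbit Earth rotates (7082.4 / 86164) × 360° = 29.59°.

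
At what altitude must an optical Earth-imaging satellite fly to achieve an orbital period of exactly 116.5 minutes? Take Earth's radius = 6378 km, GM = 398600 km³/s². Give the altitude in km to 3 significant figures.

1520 km

T = 116.5 min = 6990.0 s.
From T = 2π√(a³/μ): a = (μ T²/4π²)^(1/3) = (398600 × 6990.0² / 4π²)^(1/3) = 7902 km.
Altitude h = a − R = 7902 − 6378 = 1524 km.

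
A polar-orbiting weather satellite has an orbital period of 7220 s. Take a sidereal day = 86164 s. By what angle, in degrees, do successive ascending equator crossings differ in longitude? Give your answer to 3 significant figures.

During one orbit Earth rotates (7220.0 / 86164) × 360° = 30.17°.

30.2°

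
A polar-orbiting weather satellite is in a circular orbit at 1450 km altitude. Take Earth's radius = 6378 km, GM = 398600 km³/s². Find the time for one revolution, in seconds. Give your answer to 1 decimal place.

Semi-major axis a = 6378 + 1450 = 7828 km. Period T = 2π√(a³/μ) = 2π√(7828³/398600) = 6892.7 s = 114.88 min.

6892.7 seconds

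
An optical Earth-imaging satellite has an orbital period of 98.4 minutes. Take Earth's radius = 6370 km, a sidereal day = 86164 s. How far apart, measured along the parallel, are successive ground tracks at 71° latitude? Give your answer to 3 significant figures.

T = 98.4 min = 5904.0 s.
Node shift per orbit = (5904.0/86164) × 360° = 24.67°.
Equatorial spacing = 24.67 × 111.2 km/° = 2742 km.
At 71° latitude, spacing = 2742 × cos(71°) = 893 km.

893 km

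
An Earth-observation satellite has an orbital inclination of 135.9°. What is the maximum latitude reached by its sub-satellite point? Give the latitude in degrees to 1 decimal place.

Retrograde orbit: the ground track reaches ±(180° − i) = ±(180 − 135.9) = ±44.1°.

44.1°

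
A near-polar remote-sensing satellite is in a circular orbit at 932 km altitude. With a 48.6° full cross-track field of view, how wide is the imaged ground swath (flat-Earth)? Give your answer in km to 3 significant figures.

842 km

Half-angle = 48.6°/2 = 24.3°.
Swath width ≈ 2h·tan(θ/2) = 2 × 932 × tan(24.3°) = 841.6 km.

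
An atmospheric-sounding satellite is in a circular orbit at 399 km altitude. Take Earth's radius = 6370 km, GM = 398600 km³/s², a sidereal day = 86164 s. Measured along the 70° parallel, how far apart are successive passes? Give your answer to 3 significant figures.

881 km

Semi-major axis a = 6370 + 399 = 6769 km. Period T = 2π√(a³/μ) = 2π√(6769³/398600) = 5542.4 s = 92.37 min.
Node shift per orbit = (5542.4/86164) × 360° = 23.16°.
Equatorial spacing = 23.16 × 111.2 km/° = 2574 km.
At 70° latitude, spacing = 2574 × cos(70°) = 881 km.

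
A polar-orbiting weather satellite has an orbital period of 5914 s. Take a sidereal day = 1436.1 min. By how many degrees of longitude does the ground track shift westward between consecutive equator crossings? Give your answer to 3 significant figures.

24.7°

During one orbit Earth rotates (5914.0 / 86166) × 360° = 24.71°.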